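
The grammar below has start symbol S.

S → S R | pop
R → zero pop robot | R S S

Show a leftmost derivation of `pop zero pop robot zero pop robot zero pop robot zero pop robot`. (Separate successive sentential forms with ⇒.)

S ⇒ S R   [S → S R]
S R ⇒ S R R   [S → S R]
S R R ⇒ S R R R   [S → S R]
S R R R ⇒ S R R R R   [S → S R]
S R R R R ⇒ pop R R R R   [S → pop]
pop R R R R ⇒ pop zero pop robot R R R   [R → zero pop robot]
pop zero pop robot R R R ⇒ pop zero pop robot zero pop robot R R   [R → zero pop robot]
pop zero pop robot zero pop robot R R ⇒ pop zero pop robot zero pop robot zero pop robot R   [R → zero pop robot]
pop zero pop robot zero pop robot zero pop robot R ⇒ pop zero pop robot zero pop robot zero pop robot zero pop robot   [R → zero pop robot]

S ⇒ S R ⇒ S R R ⇒ S R R R ⇒ S R R R R ⇒ pop R R R R ⇒ pop zero pop robot R R R ⇒ pop zero pop robot zero pop robot R R ⇒ pop zero pop robot zero pop robot zero pop robot R ⇒ pop zero pop robot zero pop robot zero pop robot zero pop robot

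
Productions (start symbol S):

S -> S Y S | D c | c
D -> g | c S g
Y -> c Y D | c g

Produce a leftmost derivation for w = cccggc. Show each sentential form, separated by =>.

S => SYS => cYS => ccYDS => cccgDS => cccggS => cccggc

S => SYS   [S -> S Y S]
SYS => cYS   [S -> c]
cYS => ccYDS   [Y -> c Y D]
ccYDS => cccgDS   [Y -> c g]
cccgDS => cccggS   [D -> g]
cccggS => cccggc   [S -> c]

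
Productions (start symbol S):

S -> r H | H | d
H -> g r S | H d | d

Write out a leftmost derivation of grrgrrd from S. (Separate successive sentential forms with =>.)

S => H   [S -> H]
H => grS   [H -> g r S]
grS => grrH   [S -> r H]
grrH => grrgrS   [H -> g r S]
grrgrS => grrgrrH   [S -> r H]
grrgrrH => grrgrrd   [H -> d]

S => H => grS => grrH => grrgrS => grrgrrH => grrgrrd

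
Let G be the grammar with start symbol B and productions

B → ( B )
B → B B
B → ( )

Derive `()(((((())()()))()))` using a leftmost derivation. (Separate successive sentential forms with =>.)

B => BB => ()B => ()(B) => ()((B)) => ()((BB)) => ()(((B)B)) => ()((((B))B)) => ()((((BB))B)) => ()((((BBB))B)) => ()(((((B)BB))B)) => ()(((((())BB))B)) => ()(((((())()B))B)) => ()(((((())()()))B)) => ()(((((())()()))()))

B => BB   [B → B B]
BB => ()B   [B → ( )]
()B => ()(B)   [B → ( B )]
()(B) => ()((B))   [B → ( B )]
()((B)) => ()((BB))   [B → B B]
()((BB)) => ()(((B)B))   [B → ( B )]
()(((B)B)) => ()((((B))B))   [B → ( B )]
()((((B))B)) => ()((((BB))B))   [B → B B]
()((((BB))B)) => ()((((BBB))B))   [B → B B]
()((((BBB))B)) => ()(((((B)BB))B))   [B → ( B )]
()(((((B)BB))B)) => ()(((((())BB))B))   [B → ( )]
()(((((())BB))B)) => ()(((((())()B))B))   [B → ( )]
()(((((())()B))B)) => ()(((((())()()))B))   [B → ( )]
()(((((())()()))B)) => ()(((((())()()))()))   [B → ( )]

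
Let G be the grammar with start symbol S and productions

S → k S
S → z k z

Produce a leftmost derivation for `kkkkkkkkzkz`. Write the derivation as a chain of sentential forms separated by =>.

S=>kS=>kkS=>kkkS=>kkkkS=>kkkkkS=>kkkkkkS=>kkkkkkkS=>kkkkkkkkS=>kkkkkkkkzkz

S => kS   [S → k S]
kS => kkS   [S → k S]
kkS => kkkS   [S → k S]
kkkS => kkkkS   [S → k S]
kkkkS => kkkkkS   [S → k S]
kkkkkS => kkkkkkS   [S → k S]
kkkkkkS => kkkkkkkS   [S → k S]
kkkkkkkS => kkkkkkkkS   [S → k S]
kkkkkkkkS => kkkkkkkkzkz   [S → z k z]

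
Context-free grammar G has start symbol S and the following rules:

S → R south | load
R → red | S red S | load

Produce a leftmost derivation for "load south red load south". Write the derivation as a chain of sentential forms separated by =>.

S => R south => S red S south => R south red S south => load south red S south => load south red load south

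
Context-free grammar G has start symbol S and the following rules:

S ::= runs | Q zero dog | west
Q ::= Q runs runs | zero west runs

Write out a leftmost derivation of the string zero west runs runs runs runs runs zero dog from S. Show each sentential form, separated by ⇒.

S ⇒ Q zero dog ⇒ Q runs runs zero dog ⇒ Q runs runs runs runs zero dog ⇒ zero west runs runs runs runs runs zero dog

S ⇒ Q zero dog   [S ::= Q zero dog]
Q zero dog ⇒ Q runs runs zero dog   [Q ::= Q runs runs]
Q runs runs zero dog ⇒ Q runs runs runs runs zero dog   [Q ::= Q runs runs]
Q runs runs runs runs zero dog ⇒ zero west runs runs runs runs runs zero dog   [Q ::= zero west runs]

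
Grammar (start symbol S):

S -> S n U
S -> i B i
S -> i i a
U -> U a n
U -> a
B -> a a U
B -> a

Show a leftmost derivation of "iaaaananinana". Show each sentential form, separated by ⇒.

S ⇒ SnU ⇒ SnUnU ⇒ iBinUnU ⇒ iaaUinUnU ⇒ iaaUaninUnU ⇒ iaaUananinUnU ⇒ iaaaananinUnU ⇒ iaaaananinanU ⇒ iaaaananinana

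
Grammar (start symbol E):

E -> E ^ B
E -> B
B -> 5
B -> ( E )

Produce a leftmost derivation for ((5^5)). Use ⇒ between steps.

E ⇒ B   [E -> B]
B ⇒ (E)   [B -> ( E )]
(E) ⇒ (B)   [E -> B]
(B) ⇒ ((E))   [B -> ( E )]
((E)) ⇒ ((E^B))   [E -> E ^ B]
((E^B)) ⇒ ((B^B))   [E -> B]
((B^B)) ⇒ ((5^B))   [B -> 5]
((5^B)) ⇒ ((5^5))   [B -> 5]

E ⇒ B ⇒ (E) ⇒ (B) ⇒ ((E)) ⇒ ((E^B)) ⇒ ((B^B)) ⇒ ((5^B)) ⇒ ((5^5))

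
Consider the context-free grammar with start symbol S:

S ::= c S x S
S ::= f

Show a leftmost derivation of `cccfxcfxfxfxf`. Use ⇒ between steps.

S ⇒ cSxS ⇒ ccSxSxS ⇒ cccSxSxSxS ⇒ cccfxSxSxS ⇒ cccfxcSxSxSxS ⇒ cccfxcfxSxSxS ⇒ cccfxcfxfxSxS ⇒ cccfxcfxfxfxS ⇒ cccfxcfxfxfxf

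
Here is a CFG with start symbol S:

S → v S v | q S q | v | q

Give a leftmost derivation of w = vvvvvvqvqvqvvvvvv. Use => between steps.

S => vSv => vvSvv => vvvSvvv => vvvvSvvvv => vvvvvSvvvvv => vvvvvvSvvvvvv => vvvvvvqSqvvvvvv => vvvvvvqvSvqvvvvvv => vvvvvvqvqvqvvvvvv

S => vSv   [S → v S v]
vSv => vvSvv   [S → v S v]
vvSvv => vvvSvvv   [S → v S v]
vvvSvvv => vvvvSvvvv   [S → v S v]
vvvvSvvvv => vvvvvSvvvvv   [S → v S v]
vvvvvSvvvvv => vvvvvvSvvvvvv   [S → v S v]
vvvvvvSvvvvvv => vvvvvvqSqvvvvvv   [S → q S q]
vvvvvvqSqvvvvvv => vvvvvvqvSvqvvvvvv   [S → v S v]
vvvvvvqvSvqvvvvvv => vvvvvvqvqvqvvvvvv   [S → q]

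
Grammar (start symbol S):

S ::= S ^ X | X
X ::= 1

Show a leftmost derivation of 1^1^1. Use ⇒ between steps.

S⇒S^X⇒S^X^X⇒X^X^X⇒1^X^X⇒1^1^X⇒1^1^1

S ⇒ S^X   [S ::= S ^ X]
S^X ⇒ S^X^X   [S ::= S ^ X]
S^X^X ⇒ X^X^X   [S ::= X]
X^X^X ⇒ 1^X^X   [X ::= 1]
1^X^X ⇒ 1^1^X   [X ::= 1]
1^1^X ⇒ 1^1^1   [X ::= 1]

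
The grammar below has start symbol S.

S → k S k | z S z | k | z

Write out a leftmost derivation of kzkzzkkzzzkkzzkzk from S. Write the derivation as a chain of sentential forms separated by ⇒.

S ⇒ kSk ⇒ kzSzk ⇒ kzkSkzk ⇒ kzkzSzkzk ⇒ kzkzzSzzkzk ⇒ kzkzzkSkzzkzk ⇒ kzkzzkkSkkzzkzk ⇒ kzkzzkkzSzkkzzkzk ⇒ kzkzzkkzzzkkzzkzk

S ⇒ kSk   [S → k S k]
kSk ⇒ kzSzk   [S → z S z]
kzSzk ⇒ kzkSkzk   [S → k S k]
kzkSkzk ⇒ kzkzSzkzk   [S → z S z]
kzkzSzkzk ⇒ kzkzzSzzkzk   [S → z S z]
kzkzzSzzkzk ⇒ kzkzzkSkzzkzk   [S → k S k]
kzkzzkSkzzkzk ⇒ kzkzzkkSkkzzkzk   [S → k S k]
kzkzzkkSkkzzkzk ⇒ kzkzzkkzSzkkzzkzk   [S → z S z]
kzkzzkkzSzkkzzkzk ⇒ kzkzzkkzzzkkzzkzk   [S → z]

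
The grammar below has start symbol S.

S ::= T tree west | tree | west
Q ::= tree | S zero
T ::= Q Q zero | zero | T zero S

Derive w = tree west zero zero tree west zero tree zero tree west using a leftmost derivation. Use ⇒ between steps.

S ⇒ T tree west   [S ::= T tree west]
T tree west ⇒ Q Q zero tree west   [T ::= Q Q zero]
Q Q zero tree west ⇒ S zero Q zero tree west   [Q ::= S zero]
S zero Q zero tree west ⇒ T tree west zero Q zero tree west   [S ::= T tree west]
T tree west zero Q zero tree west ⇒ Q Q zero tree west zero Q zero tree west   [T ::= Q Q zero]
Q Q zero tree west zero Q zero tree west ⇒ tree Q zero tree west zero Q zero tree west   [Q ::= tree]
tree Q zero tree west zero Q zero tree west ⇒ tree S zero zero tree west zero Q zero tree west   [Q ::= S zero]
tree S zero zero tree west zero Q zero tree west ⇒ tree west zero zero tree west zero Q zero tree west   [S ::= west]
tree west zero zero tree west zero Q zero tree west ⇒ tree west zero zero tree west zero tree zero tree west   [Q ::= tree]

S ⇒ T tree west ⇒ Q Q zero tree west ⇒ S zero Q zero tree west ⇒ T tree west zero Q zero tree west ⇒ Q Q zero tree west zero Q zero tree west ⇒ tree Q zero tree west zero Q zero tree west ⇒ tree S zero zero tree west zero Q zero tree west ⇒ tree west zero zero tree west zero Q zero tree west ⇒ tree west zero zero tree west zero tree zero tree west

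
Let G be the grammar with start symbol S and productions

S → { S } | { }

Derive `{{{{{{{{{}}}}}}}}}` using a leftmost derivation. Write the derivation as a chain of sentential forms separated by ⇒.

S⇒{S}⇒{{S}}⇒{{{S}}}⇒{{{{S}}}}⇒{{{{{S}}}}}⇒{{{{{{S}}}}}}⇒{{{{{{{S}}}}}}}⇒{{{{{{{{S}}}}}}}}⇒{{{{{{{{{}}}}}}}}}

S ⇒ {S}   [S → { S }]
{S} ⇒ {{S}}   [S → { S }]
{{S}} ⇒ {{{S}}}   [S → { S }]
{{{S}}} ⇒ {{{{S}}}}   [S → { S }]
{{{{S}}}} ⇒ {{{{{S}}}}}   [S → { S }]
{{{{{S}}}}} ⇒ {{{{{{S}}}}}}   [S → { S }]
{{{{{{S}}}}}} ⇒ {{{{{{{S}}}}}}}   [S → { S }]
{{{{{{{S}}}}}}} ⇒ {{{{{{{{S}}}}}}}}   [S → { S }]
{{{{{{{{S}}}}}}}} ⇒ {{{{{{{{{}}}}}}}}}   [S → { }]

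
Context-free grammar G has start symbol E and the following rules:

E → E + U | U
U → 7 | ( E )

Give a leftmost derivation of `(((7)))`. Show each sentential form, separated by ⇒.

E ⇒ U ⇒ (E) ⇒ (U) ⇒ ((E)) ⇒ ((U)) ⇒ (((E))) ⇒ (((U))) ⇒ (((7)))

E ⇒ U   [E → U]
U ⇒ (E)   [U → ( E )]
(E) ⇒ (U)   [E → U]
(U) ⇒ ((E))   [U → ( E )]
((E)) ⇒ ((U))   [E → U]
((U)) ⇒ (((E)))   [U → ( E )]
(((E))) ⇒ (((U)))   [E → U]
(((U))) ⇒ (((7)))   [U → 7]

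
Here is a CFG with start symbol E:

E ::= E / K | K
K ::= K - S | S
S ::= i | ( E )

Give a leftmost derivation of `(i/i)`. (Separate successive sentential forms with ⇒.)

E ⇒ K   [E ::= K]
K ⇒ S   [K ::= S]
S ⇒ (E)   [S ::= ( E )]
(E) ⇒ (E/K)   [E ::= E / K]
(E/K) ⇒ (K/K)   [E ::= K]
(K/K) ⇒ (S/K)   [K ::= S]
(S/K) ⇒ (i/K)   [S ::= i]
(i/K) ⇒ (i/S)   [K ::= S]
(i/S) ⇒ (i/i)   [S ::= i]

E ⇒ K ⇒ S ⇒ (E) ⇒ (E/K) ⇒ (K/K) ⇒ (S/K) ⇒ (i/K) ⇒ (i/S) ⇒ (i/i)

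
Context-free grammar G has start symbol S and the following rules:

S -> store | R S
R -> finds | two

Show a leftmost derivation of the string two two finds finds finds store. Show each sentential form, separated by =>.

S => R S   [S -> R S]
R S => two S   [R -> two]
two S => two R S   [S -> R S]
two R S => two two S   [R -> two]
two two S => two two R S   [S -> R S]
two two R S => two two finds S   [R -> finds]
two two finds S => two two finds R S   [S -> R S]
two two finds R S => two two finds finds S   [R -> finds]
two two finds finds S => two two finds finds R S   [S -> R S]
two two finds finds R S => two two finds finds finds S   [R -> finds]
two two finds finds finds S => two two finds finds finds store   [S -> store]

S => R S => two S => two R S => two two S => two two R S => two two finds S => two two finds R S => two two finds finds S => two two finds finds R S => two two finds finds finds S => two two finds finds finds store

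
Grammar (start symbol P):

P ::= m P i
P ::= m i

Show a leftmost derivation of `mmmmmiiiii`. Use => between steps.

P => mPi   [P ::= m P i]
mPi => mmPii   [P ::= m P i]
mmPii => mmmPiii   [P ::= m P i]
mmmPiii => mmmmPiiii   [P ::= m P i]
mmmmPiiii => mmmmmiiiii   [P ::= m i]

P => mPi => mmPii => mmmPiii => mmmmPiiii => mmmmmiiiii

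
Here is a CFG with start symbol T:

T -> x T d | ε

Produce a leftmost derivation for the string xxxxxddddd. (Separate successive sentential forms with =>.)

T => xTd => xxTdd => xxxTddd => xxxxTdddd => xxxxxTddddd => xxxxxddddd

T => xTd   [T -> x T d]
xTd => xxTdd   [T -> x T d]
xxTdd => xxxTddd   [T -> x T d]
xxxTddd => xxxxTdddd   [T -> x T d]
xxxxTdddd => xxxxxTddddd   [T -> x T d]
xxxxxTddddd => xxxxxddddd   [T -> ε]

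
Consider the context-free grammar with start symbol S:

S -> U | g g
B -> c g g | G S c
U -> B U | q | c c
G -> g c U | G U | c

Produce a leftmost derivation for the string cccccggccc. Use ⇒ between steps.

S⇒U⇒BU⇒GScU⇒GUScU⇒GUUScU⇒cUUScU⇒cccUScU⇒cccccScU⇒cccccggcU⇒cccccggccc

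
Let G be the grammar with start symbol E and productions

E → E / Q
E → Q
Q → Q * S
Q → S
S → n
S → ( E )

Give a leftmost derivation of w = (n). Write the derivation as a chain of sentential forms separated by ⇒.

E ⇒ Q ⇒ S ⇒ (E) ⇒ (Q) ⇒ (S) ⇒ (n)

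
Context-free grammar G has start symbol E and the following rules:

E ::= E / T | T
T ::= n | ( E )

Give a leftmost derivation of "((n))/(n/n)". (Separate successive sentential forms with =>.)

E=>E/T=>T/T=>(E)/T=>(T)/T=>((E))/T=>((T))/T=>((n))/T=>((n))/(E)=>((n))/(E/T)=>((n))/(T/T)=>((n))/(n/T)=>((n))/(n/n)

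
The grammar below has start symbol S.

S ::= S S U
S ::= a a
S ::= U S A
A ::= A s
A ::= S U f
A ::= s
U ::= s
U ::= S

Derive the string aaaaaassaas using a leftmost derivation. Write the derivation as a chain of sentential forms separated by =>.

S => USA => SSA => SSUSA => aaSUSA => aaUSAUSA => aaSSAUSA => aaaaSAUSA => aaaaaaAUSA => aaaaaasUSA => aaaaaassSA => aaaaaassaaA => aaaaaassaas

S => USA   [S ::= U S A]
USA => SSA   [U ::= S]
SSA => SSUSA   [S ::= S S U]
SSUSA => aaSUSA   [S ::= a a]
aaSUSA => aaUSAUSA   [S ::= U S A]
aaUSAUSA => aaSSAUSA   [U ::= S]
aaSSAUSA => aaaaSAUSA   [S ::= a a]
aaaaSAUSA => aaaaaaAUSA   [S ::= a a]
aaaaaaAUSA => aaaaaasUSA   [A ::= s]
aaaaaasUSA => aaaaaassSA   [U ::= s]
aaaaaassSA => aaaaaassaaA   [S ::= a a]
aaaaaassaaA => aaaaaassaas   [A ::= s]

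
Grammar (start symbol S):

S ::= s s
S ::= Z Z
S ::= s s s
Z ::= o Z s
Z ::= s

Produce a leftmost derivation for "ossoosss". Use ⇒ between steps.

S⇒ZZ⇒oZsZ⇒ossZ⇒ossoZs⇒ossooZss⇒ossoosss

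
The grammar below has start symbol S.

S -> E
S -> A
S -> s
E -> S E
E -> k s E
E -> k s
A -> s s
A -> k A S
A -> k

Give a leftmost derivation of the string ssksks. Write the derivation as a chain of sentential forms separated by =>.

S => E   [S -> E]
E => SE   [E -> S E]
SE => sE   [S -> s]
sE => sSE   [E -> S E]
sSE => ssE   [S -> s]
ssE => ssksE   [E -> k s E]
ssksE => ssksks   [E -> k s]

S => E => SE => sE => sSE => ssE => ssksE => ssksks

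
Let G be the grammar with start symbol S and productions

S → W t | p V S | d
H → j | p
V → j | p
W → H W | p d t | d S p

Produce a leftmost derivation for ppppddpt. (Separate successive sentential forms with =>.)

S=>pVS=>ppS=>pppVS=>ppppS=>ppppWt=>ppppdSpt=>ppppddpt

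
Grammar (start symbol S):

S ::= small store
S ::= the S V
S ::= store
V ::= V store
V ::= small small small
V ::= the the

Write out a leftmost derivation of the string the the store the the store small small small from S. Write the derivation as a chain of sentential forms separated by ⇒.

S ⇒ the S V   [S ::= the S V]
the S V ⇒ the the S V V   [S ::= the S V]
the the S V V ⇒ the the store V V   [S ::= store]
the the store V V ⇒ the the store V store V   [V ::= V store]
the the store V store V ⇒ the the store the the store V   [V ::= the the]
the the store the the store V ⇒ the the store the the store small small small   [V ::= small small small]

S ⇒ the S V ⇒ the the S V V ⇒ the the store V V ⇒ the the store V store V ⇒ the the store the the store V ⇒ the the store the the store small small small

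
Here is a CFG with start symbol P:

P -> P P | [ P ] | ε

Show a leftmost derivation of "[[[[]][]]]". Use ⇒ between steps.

P ⇒ [P] ⇒ [[P]] ⇒ [[PP]] ⇒ [[[P]P]] ⇒ [[[[P]]P]] ⇒ [[[[]]P]] ⇒ [[[[]][P]]] ⇒ [[[[]][]]]

P ⇒ [P]   [P -> [ P ]]
[P] ⇒ [[P]]   [P -> [ P ]]
[[P]] ⇒ [[PP]]   [P -> P P]
[[PP]] ⇒ [[[P]P]]   [P -> [ P ]]
[[[P]P]] ⇒ [[[[P]]P]]   [P -> [ P ]]
[[[[P]]P]] ⇒ [[[[]]P]]   [P -> ε]
[[[[]]P]] ⇒ [[[[]][P]]]   [P -> [ P ]]
[[[[]][P]]] ⇒ [[[[]][]]]   [P -> ε]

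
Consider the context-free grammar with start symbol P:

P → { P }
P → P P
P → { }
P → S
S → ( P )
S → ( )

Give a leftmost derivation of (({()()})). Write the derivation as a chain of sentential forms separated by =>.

P => S   [P → S]
S => (P)   [S → ( P )]
(P) => (S)   [P → S]
(S) => ((P))   [S → ( P )]
((P)) => (({P}))   [P → { P }]
(({P})) => (({PP}))   [P → P P]
(({PP})) => (({SP}))   [P → S]
(({SP})) => (({()P}))   [S → ( )]
(({()P})) => (({()S}))   [P → S]
(({()S})) => (({()()}))   [S → ( )]

P => S => (P) => (S) => ((P)) => (({P})) => (({PP})) => (({SP})) => (({()P})) => (({()S})) => (({()()}))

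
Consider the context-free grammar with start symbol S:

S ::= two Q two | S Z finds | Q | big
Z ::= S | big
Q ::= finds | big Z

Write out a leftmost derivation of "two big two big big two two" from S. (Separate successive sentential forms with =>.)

S => two Q two => two big Z two => two big S two => two big two Q two two => two big two big Z two two => two big two big big two two

S => two Q two   [S ::= two Q two]
two Q two => two big Z two   [Q ::= big Z]
two big Z two => two big S two   [Z ::= S]
two big S two => two big two Q two two   [S ::= two Q two]
two big two Q two two => two big two big Z two two   [Q ::= big Z]
two big two big Z two two => two big two big big two two   [Z ::= big]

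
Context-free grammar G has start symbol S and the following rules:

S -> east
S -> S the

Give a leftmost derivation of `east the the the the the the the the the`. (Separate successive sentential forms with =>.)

S => S the   [S -> S the]
S the => S the the   [S -> S the]
S the the => S the the the   [S -> S the]
S the the the => S the the the the   [S -> S the]
S the the the the => S the the the the the   [S -> S the]
S the the the the the => S the the the the the the   [S -> S the]
S the the the the the the => S the the the the the the the   [S -> S the]
S the the the the the the the => S the the the the the the the the   [S -> S the]
S the the the the the the the the => S the the the the the the the the the   [S -> S the]
S the the the the the the the the the => east the the the the the the the the the   [S -> east]

S => S the => S the the => S the the the => S the the the the => S the the the the the => S the the the the the the => S the the the the the the the => S the the the the the the the the => S the the the the the the the the the => east the the the the the the the the the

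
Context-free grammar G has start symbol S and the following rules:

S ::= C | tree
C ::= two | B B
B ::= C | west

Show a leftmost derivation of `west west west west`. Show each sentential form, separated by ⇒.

S ⇒ C ⇒ B B ⇒ west B ⇒ west C ⇒ west B B ⇒ west C B ⇒ west B B B ⇒ west west B B ⇒ west west west B ⇒ west west west west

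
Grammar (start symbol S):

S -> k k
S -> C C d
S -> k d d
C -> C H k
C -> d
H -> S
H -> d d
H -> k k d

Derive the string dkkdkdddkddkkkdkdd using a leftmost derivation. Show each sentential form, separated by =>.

S => CCd   [S -> C C d]
CCd => CHkCd   [C -> C H k]
CHkCd => CHkHkCd   [C -> C H k]
CHkHkCd => CHkHkHkCd   [C -> C H k]
CHkHkHkCd => dHkHkHkCd   [C -> d]
dHkHkHkCd => dkkdkHkHkCd   [H -> k k d]
dkkdkHkHkCd => dkkdkSkHkCd   [H -> S]
dkkdkSkHkCd => dkkdkCCdkHkCd   [S -> C C d]
dkkdkCCdkHkCd => dkkdkCHkCdkHkCd   [C -> C H k]
dkkdkCHkCdkHkCd => dkkdkdHkCdkHkCd   [C -> d]
dkkdkdHkCdkHkCd => dkkdkdddkCdkHkCd   [H -> d d]
dkkdkdddkCdkHkCd => dkkdkdddkddkHkCd   [C -> d]
dkkdkdddkddkHkCd => dkkdkdddkddkkkdkCd   [H -> k k d]
dkkdkdddkddkkkdkCd => dkkdkdddkddkkkdkdd   [C -> d]

S => CCd => CHkCd => CHkHkCd => CHkHkHkCd => dHkHkHkCd => dkkdkHkHkCd => dkkdkSkHkCd => dkkdkCCdkHkCd => dkkdkCHkCdkHkCd => dkkdkdHkCdkHkCd => dkkdkdddkCdkHkCd => dkkdkdddkddkHkCd => dkkdkdddkddkkkdkCd => dkkdkdddkddkkkdkdd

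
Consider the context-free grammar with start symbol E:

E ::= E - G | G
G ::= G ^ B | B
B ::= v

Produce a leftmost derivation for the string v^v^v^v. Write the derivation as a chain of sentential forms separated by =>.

E => G   [E ::= G]
G => G^B   [G ::= G ^ B]
G^B => G^B^B   [G ::= G ^ B]
G^B^B => G^B^B^B   [G ::= G ^ B]
G^B^B^B => B^B^B^B   [G ::= B]
B^B^B^B => v^B^B^B   [B ::= v]
v^B^B^B => v^v^B^B   [B ::= v]
v^v^B^B => v^v^v^B   [B ::= v]
v^v^v^B => v^v^v^v   [B ::= v]

E => G => G^B => G^B^B => G^B^B^B => B^B^B^B => v^B^B^B => v^v^B^B => v^v^v^B => v^v^v^v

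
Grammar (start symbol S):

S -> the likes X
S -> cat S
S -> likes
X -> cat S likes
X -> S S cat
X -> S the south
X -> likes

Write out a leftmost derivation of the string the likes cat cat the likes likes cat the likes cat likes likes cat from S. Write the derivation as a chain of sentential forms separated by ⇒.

S ⇒ the likes X   [S -> the likes X]
the likes X ⇒ the likes S S cat   [X -> S S cat]
the likes S S cat ⇒ the likes cat S S cat   [S -> cat S]
the likes cat S S cat ⇒ the likes cat cat S S cat   [S -> cat S]
the likes cat cat S S cat ⇒ the likes cat cat the likes X S cat   [S -> the likes X]
the likes cat cat the likes X S cat ⇒ the likes cat cat the likes likes S cat   [X -> likes]
the likes cat cat the likes likes S cat ⇒ the likes cat cat the likes likes cat S cat   [S -> cat S]
the likes cat cat the likes likes cat S cat ⇒ the likes cat cat the likes likes cat the likes X cat   [S -> the likes X]
the likes cat cat the likes likes cat the likes X cat ⇒ the likes cat cat the likes likes cat the likes cat S likes cat   [X -> cat S likes]
the likes cat cat the likes likes cat the likes cat S likes cat ⇒ the likes cat cat the likes likes cat the likes cat likes likes cat   [S -> likes]

S ⇒ the likes X ⇒ the likes S S cat ⇒ the likes cat S S cat ⇒ the likes cat cat S S cat ⇒ the likes cat cat the likes X S cat ⇒ the likes cat cat the likes likes S cat ⇒ the likes cat cat the likes likes cat S cat ⇒ the likes cat cat the likes likes cat the likes X cat ⇒ the likes cat cat the likes likes cat the likes cat S likes cat ⇒ the likes cat cat the likes likes cat the likes cat likes likes cat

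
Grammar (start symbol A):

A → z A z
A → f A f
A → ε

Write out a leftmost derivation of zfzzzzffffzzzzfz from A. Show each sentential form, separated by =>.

A => zAz => zfAfz => zfzAzfz => zfzzAzzfz => zfzzzAzzzfz => zfzzzzAzzzzfz => zfzzzzfAfzzzzfz => zfzzzzffAffzzzzfz => zfzzzzffffzzzzfz

A => zAz   [A → z A z]
zAz => zfAfz   [A → f A f]
zfAfz => zfzAzfz   [A → z A z]
zfzAzfz => zfzzAzzfz   [A → z A z]
zfzzAzzfz => zfzzzAzzzfz   [A → z A z]
zfzzzAzzzfz => zfzzzzAzzzzfz   [A → z A z]
zfzzzzAzzzzfz => zfzzzzfAfzzzzfz   [A → f A f]
zfzzzzfAfzzzzfz => zfzzzzffAffzzzzfz   [A → f A f]
zfzzzzffAffzzzzfz => zfzzzzffffzzzzfz   [A → ε]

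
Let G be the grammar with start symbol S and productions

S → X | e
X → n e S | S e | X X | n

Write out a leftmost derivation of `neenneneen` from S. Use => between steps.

S => X => XX => neSX => neeX => neeXX => neenX => neenXX => neenneSX => neenneXX => neenneneSX => neenneneeX => neenneneen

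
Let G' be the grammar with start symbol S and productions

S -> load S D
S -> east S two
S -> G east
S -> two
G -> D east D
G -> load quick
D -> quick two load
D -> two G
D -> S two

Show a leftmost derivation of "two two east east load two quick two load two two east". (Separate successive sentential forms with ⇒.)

S ⇒ G east ⇒ D east D east ⇒ S two east D east ⇒ two two east D east ⇒ two two east S two east ⇒ two two east east S two two east ⇒ two two east east load S D two two east ⇒ two two east east load two D two two east ⇒ two two east east load two quick two load two two east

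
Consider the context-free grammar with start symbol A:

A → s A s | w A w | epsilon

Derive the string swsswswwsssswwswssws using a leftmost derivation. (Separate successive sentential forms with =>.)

A => sAs => swAws => swsAsws => swssAssws => swsswAwssws => swsswsAswssws => swsswswAwswssws => swsswswwAwwswssws => swsswswwsAswwswssws => swsswswwssAsswwswssws => swsswswwsssswwswssws

A => sAs   [A → s A s]
sAs => swAws   [A → w A w]
swAws => swsAsws   [A → s A s]
swsAsws => swssAssws   [A → s A s]
swssAssws => swsswAwssws   [A → w A w]
swsswAwssws => swsswsAswssws   [A → s A s]
swsswsAswssws => swsswswAwswssws   [A → w A w]
swsswswAwswssws => swsswswwAwwswssws   [A → w A w]
swsswswwAwwswssws => swsswswwsAswwswssws   [A → s A s]
swsswswwsAswwswssws => swsswswwssAsswwswssws   [A → s A s]
swsswswwssAsswwswssws => swsswswwsssswwswssws   [A → epsilon]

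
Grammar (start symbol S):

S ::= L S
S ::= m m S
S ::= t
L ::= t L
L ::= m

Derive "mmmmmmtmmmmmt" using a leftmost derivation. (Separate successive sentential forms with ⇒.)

S ⇒ mmS   [S ::= m m S]
mmS ⇒ mmmmS   [S ::= m m S]
mmmmS ⇒ mmmmmmS   [S ::= m m S]
mmmmmmS ⇒ mmmmmmLS   [S ::= L S]
mmmmmmLS ⇒ mmmmmmtLS   [L ::= t L]
mmmmmmtLS ⇒ mmmmmmtmS   [L ::= m]
mmmmmmtmS ⇒ mmmmmmtmmmS   [S ::= m m S]
mmmmmmtmmmS ⇒ mmmmmmtmmmmmS   [S ::= m m S]
mmmmmmtmmmmmS ⇒ mmmmmmtmmmmmt   [S ::= t]

S ⇒ mmS ⇒ mmmmS ⇒ mmmmmmS ⇒ mmmmmmLS ⇒ mmmmmmtLS ⇒ mmmmmmtmS ⇒ mmmmmmtmmmS ⇒ mmmmmmtmmmmmS ⇒ mmmmmmtmmmmmt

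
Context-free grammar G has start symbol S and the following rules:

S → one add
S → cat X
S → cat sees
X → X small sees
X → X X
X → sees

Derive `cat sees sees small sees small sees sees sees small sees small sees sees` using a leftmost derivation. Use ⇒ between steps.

S ⇒ cat X ⇒ cat X X ⇒ cat X small sees X ⇒ cat X small sees small sees X ⇒ cat X X small sees small sees X ⇒ cat X X X small sees small sees X ⇒ cat X small sees X X small sees small sees X ⇒ cat X small sees small sees X X small sees small sees X ⇒ cat X X small sees small sees X X small sees small sees X ⇒ cat sees X small sees small sees X X small sees small sees X ⇒ cat sees sees small sees small sees X X small sees small sees X ⇒ cat sees sees small sees small sees sees X small sees small sees X ⇒ cat sees sees small sees small sees sees sees small sees small sees X ⇒ cat sees sees small sees small sees sees sees small sees small sees sees

S ⇒ cat X   [S → cat X]
cat X ⇒ cat X X   [X → X X]
cat X X ⇒ cat X small sees X   [X → X small sees]
cat X small sees X ⇒ cat X small sees small sees X   [X → X small sees]
cat X small sees small sees X ⇒ cat X X small sees small sees X   [X → X X]
cat X X small sees small sees X ⇒ cat X X X small sees small sees X   [X → X X]
cat X X X small sees small sees X ⇒ cat X small sees X X small sees small sees X   [X → X small sees]
cat X small sees X X small sees small sees X ⇒ cat X small sees small sees X X small sees small sees X   [X → X small sees]
cat X small sees small sees X X small sees small sees X ⇒ cat X X small sees small sees X X small sees small sees X   [X → X X]
cat X X small sees small sees X X small sees small sees X ⇒ cat sees X small sees small sees X X small sees small sees X   [X → sees]
cat sees X small sees small sees X X small sees small sees X ⇒ cat sees sees small sees small sees X X small sees small sees X   [X → sees]
cat sees sees small sees small sees X X small sees small sees X ⇒ cat sees sees small sees small sees sees X small sees small sees X   [X → sees]
cat sees sees small sees small sees sees X small sees small sees X ⇒ cat sees sees small sees small sees sees sees small sees small sees X   [X → sees]
cat sees sees small sees small sees sees sees small sees small sees X ⇒ cat sees sees small sees small sees sees sees small sees small sees sees   [X → sees]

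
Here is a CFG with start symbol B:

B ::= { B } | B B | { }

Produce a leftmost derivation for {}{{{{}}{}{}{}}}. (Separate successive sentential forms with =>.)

B => BB => {}B => {}{B} => {}{{B}} => {}{{BB}} => {}{{BBB}} => {}{{BBBB}} => {}{{{B}BBB}} => {}{{{{}}BBB}} => {}{{{{}}{}BB}} => {}{{{{}}{}{}B}} => {}{{{{}}{}{}{}}}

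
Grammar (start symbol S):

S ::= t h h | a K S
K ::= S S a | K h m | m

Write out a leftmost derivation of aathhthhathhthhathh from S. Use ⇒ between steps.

S ⇒ aKS ⇒ aSSaS ⇒ aaKSSaS ⇒ aaSSaSSaS ⇒ aathhSaSSaS ⇒ aathhthhaSSaS ⇒ aathhthhathhSaS ⇒ aathhthhathhthhaS ⇒ aathhthhathhthhathh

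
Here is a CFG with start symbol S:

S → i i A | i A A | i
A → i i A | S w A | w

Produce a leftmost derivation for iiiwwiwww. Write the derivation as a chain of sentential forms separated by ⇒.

S⇒iAA⇒iSwAA⇒iiiAwAA⇒iiiwwAA⇒iiiwwSwAA⇒iiiwwiwAA⇒iiiwwiwwA⇒iiiwwiwww

S ⇒ iAA   [S → i A A]
iAA ⇒ iSwAA   [A → S w A]
iSwAA ⇒ iiiAwAA   [S → i i A]
iiiAwAA ⇒ iiiwwAA   [A → w]
iiiwwAA ⇒ iiiwwSwAA   [A → S w A]
iiiwwSwAA ⇒ iiiwwiwAA   [S → i]
iiiwwiwAA ⇒ iiiwwiwwA   [A → w]
iiiwwiwwA ⇒ iiiwwiwww   [A → w]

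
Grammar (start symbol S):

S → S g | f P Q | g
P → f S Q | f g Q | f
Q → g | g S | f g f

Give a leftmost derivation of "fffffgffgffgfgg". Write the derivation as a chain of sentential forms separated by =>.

S => Sg   [S → S g]
Sg => Sgg   [S → S g]
Sgg => fPQgg   [S → f P Q]
fPQgg => ffSQQgg   [P → f S Q]
ffSQQgg => fffPQQQgg   [S → f P Q]
fffPQQQgg => ffffQQQgg   [P → f]
ffffQQQgg => fffffgfQQgg   [Q → f g f]
fffffgfQQgg => fffffgffgfQgg   [Q → f g f]
fffffgffgfQgg => fffffgffgffgfgg   [Q → f g f]

S=>Sg=>Sgg=>fPQgg=>ffSQQgg=>fffPQQQgg=>ffffQQQgg=>fffffgfQQgg=>fffffgffgfQgg=>fffffgffgffgfgg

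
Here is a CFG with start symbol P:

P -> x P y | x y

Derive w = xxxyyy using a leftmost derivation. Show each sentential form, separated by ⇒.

P ⇒ xPy   [P -> x P y]
xPy ⇒ xxPyy   [P -> x P y]
xxPyy ⇒ xxxyyy   [P -> x y]

P ⇒ xPy ⇒ xxPyy ⇒ xxxyyy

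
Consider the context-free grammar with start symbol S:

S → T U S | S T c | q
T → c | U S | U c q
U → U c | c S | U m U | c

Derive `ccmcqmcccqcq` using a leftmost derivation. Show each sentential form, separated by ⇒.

S ⇒ TUS ⇒ UcqUS ⇒ UmUcqUS ⇒ UcmUcqUS ⇒ ccmUcqUS ⇒ ccmUmUcqUS ⇒ ccmcSmUcqUS ⇒ ccmcqmUcqUS ⇒ ccmcqmUccqUS ⇒ ccmcqmcccqUS ⇒ ccmcqmcccqcS ⇒ ccmcqmcccqcq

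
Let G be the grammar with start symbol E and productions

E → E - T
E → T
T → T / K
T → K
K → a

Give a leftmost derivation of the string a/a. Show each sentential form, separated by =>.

E => T   [E → T]
T => T/K   [T → T / K]
T/K => K/K   [T → K]
K/K => a/K   [K → a]
a/K => a/a   [K → a]

E => T => T/K => K/K => a/K => a/a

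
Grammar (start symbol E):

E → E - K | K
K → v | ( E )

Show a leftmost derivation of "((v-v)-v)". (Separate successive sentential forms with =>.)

E=>K=>(E)=>(E-K)=>(K-K)=>((E)-K)=>((E-K)-K)=>((K-K)-K)=>((v-K)-K)=>((v-v)-K)=>((v-v)-v)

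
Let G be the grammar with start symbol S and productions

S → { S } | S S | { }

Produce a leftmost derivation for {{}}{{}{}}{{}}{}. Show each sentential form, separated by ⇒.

S ⇒ SS   [S → S S]
SS ⇒ SSS   [S → S S]
SSS ⇒ {S}SS   [S → { S }]
{S}SS ⇒ {{}}SS   [S → { }]
{{}}SS ⇒ {{}}SSS   [S → S S]
{{}}SSS ⇒ {{}}{S}SS   [S → { S }]
{{}}{S}SS ⇒ {{}}{SS}SS   [S → S S]
{{}}{SS}SS ⇒ {{}}{{}S}SS   [S → { }]
{{}}{{}S}SS ⇒ {{}}{{}{}}SS   [S → { }]
{{}}{{}{}}SS ⇒ {{}}{{}{}}{S}S   [S → { S }]
{{}}{{}{}}{S}S ⇒ {{}}{{}{}}{{}}S   [S → { }]
{{}}{{}{}}{{}}S ⇒ {{}}{{}{}}{{}}{}   [S → { }]

S ⇒ SS ⇒ SSS ⇒ {S}SS ⇒ {{}}SS ⇒ {{}}SSS ⇒ {{}}{S}SS ⇒ {{}}{SS}SS ⇒ {{}}{{}S}SS ⇒ {{}}{{}{}}SS ⇒ {{}}{{}{}}{S}S ⇒ {{}}{{}{}}{{}}S ⇒ {{}}{{}{}}{{}}{}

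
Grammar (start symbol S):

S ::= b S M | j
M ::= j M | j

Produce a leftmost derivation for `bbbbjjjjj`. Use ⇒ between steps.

S ⇒ bSM   [S ::= b S M]
bSM ⇒ bbSMM   [S ::= b S M]
bbSMM ⇒ bbbSMMM   [S ::= b S M]
bbbSMMM ⇒ bbbbSMMMM   [S ::= b S M]
bbbbSMMMM ⇒ bbbbjMMMM   [S ::= j]
bbbbjMMMM ⇒ bbbbjjMMM   [M ::= j]
bbbbjjMMM ⇒ bbbbjjjMM   [M ::= j]
bbbbjjjMM ⇒ bbbbjjjjM   [M ::= j]
bbbbjjjjM ⇒ bbbbjjjjj   [M ::= j]

S ⇒ bSM ⇒ bbSMM ⇒ bbbSMMM ⇒ bbbbSMMMM ⇒ bbbbjMMMM ⇒ bbbbjjMMM ⇒ bbbbjjjMM ⇒ bbbbjjjjM ⇒ bbbbjjjjj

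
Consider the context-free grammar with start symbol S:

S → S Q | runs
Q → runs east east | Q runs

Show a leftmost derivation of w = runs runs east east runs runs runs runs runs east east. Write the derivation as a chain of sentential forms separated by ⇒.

S ⇒ S Q   [S → S Q]
S Q ⇒ S Q Q   [S → S Q]
S Q Q ⇒ runs Q Q   [S → runs]
runs Q Q ⇒ runs Q runs Q   [Q → Q runs]
runs Q runs Q ⇒ runs Q runs runs Q   [Q → Q runs]
runs Q runs runs Q ⇒ runs Q runs runs runs Q   [Q → Q runs]
runs Q runs runs runs Q ⇒ runs Q runs runs runs runs Q   [Q → Q runs]
runs Q runs runs runs runs Q ⇒ runs runs east east runs runs runs runs Q   [Q → runs east east]
runs runs east east runs runs runs runs Q ⇒ runs runs east east runs runs runs runs runs east east   [Q → runs east east]

S ⇒ S Q ⇒ S Q Q ⇒ runs Q Q ⇒ runs Q runs Q ⇒ runs Q runs runs Q ⇒ runs Q runs runs runs Q ⇒ runs Q runs runs runs runs Q ⇒ runs runs east east runs runs runs runs Q ⇒ runs runs east east runs runs runs runs runs east east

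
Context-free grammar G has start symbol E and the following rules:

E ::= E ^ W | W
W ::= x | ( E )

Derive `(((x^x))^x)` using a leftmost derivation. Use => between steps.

E=>W=>(E)=>(E^W)=>(W^W)=>((E)^W)=>((W)^W)=>(((E))^W)=>(((E^W))^W)=>(((W^W))^W)=>(((x^W))^W)=>(((x^x))^W)=>(((x^x))^x)

E => W   [E ::= W]
W => (E)   [W ::= ( E )]
(E) => (E^W)   [E ::= E ^ W]
(E^W) => (W^W)   [E ::= W]
(W^W) => ((E)^W)   [W ::= ( E )]
((E)^W) => ((W)^W)   [E ::= W]
((W)^W) => (((E))^W)   [W ::= ( E )]
(((E))^W) => (((E^W))^W)   [E ::= E ^ W]
(((E^W))^W) => (((W^W))^W)   [E ::= W]
(((W^W))^W) => (((x^W))^W)   [W ::= x]
(((x^W))^W) => (((x^x))^W)   [W ::= x]
(((x^x))^W) => (((x^x))^x)   [W ::= x]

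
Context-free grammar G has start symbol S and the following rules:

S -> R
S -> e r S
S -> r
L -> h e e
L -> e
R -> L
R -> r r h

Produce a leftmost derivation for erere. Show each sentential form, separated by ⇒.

S ⇒ erS ⇒ ererS ⇒ ererR ⇒ ererL ⇒ erere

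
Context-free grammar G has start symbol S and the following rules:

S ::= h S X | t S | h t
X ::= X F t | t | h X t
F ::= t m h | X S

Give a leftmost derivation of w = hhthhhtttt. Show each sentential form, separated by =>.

S => hSX => hhtX => hhthXt => hhthhXtt => hhthhhXttt => hhthhhtttt

S => hSX   [S ::= h S X]
hSX => hhtX   [S ::= h t]
hhtX => hhthXt   [X ::= h X t]
hhthXt => hhthhXtt   [X ::= h X t]
hhthhXtt => hhthhhXttt   [X ::= h X t]
hhthhhXttt => hhthhhtttt   [X ::= t]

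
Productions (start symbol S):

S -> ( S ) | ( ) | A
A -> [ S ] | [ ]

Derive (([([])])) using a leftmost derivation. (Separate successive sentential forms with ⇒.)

S ⇒ (S)   [S -> ( S )]
(S) ⇒ ((S))   [S -> ( S )]
((S)) ⇒ ((A))   [S -> A]
((A)) ⇒ (([S]))   [A -> [ S ]]
(([S])) ⇒ (([(S)]))   [S -> ( S )]
(([(S)])) ⇒ (([(A)]))   [S -> A]
(([(A)])) ⇒ (([([])]))   [A -> [ ]]

S ⇒ (S) ⇒ ((S)) ⇒ ((A)) ⇒ (([S])) ⇒ (([(S)])) ⇒ (([(A)])) ⇒ (([([])]))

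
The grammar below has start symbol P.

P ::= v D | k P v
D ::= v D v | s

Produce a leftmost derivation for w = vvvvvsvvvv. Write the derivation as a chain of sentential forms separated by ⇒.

P ⇒ vD ⇒ vvDv ⇒ vvvDvv ⇒ vvvvDvvv ⇒ vvvvvDvvvv ⇒ vvvvvsvvvv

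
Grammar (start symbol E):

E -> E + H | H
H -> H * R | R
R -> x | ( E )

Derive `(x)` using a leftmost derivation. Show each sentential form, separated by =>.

E => H   [E -> H]
H => R   [H -> R]
R => (E)   [R -> ( E )]
(E) => (H)   [E -> H]
(H) => (R)   [H -> R]
(R) => (x)   [R -> x]

E => H => R => (E) => (H) => (R) => (x)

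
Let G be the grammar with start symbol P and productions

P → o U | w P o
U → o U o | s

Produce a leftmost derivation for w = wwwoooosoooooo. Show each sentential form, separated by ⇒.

P⇒wPo⇒wwPoo⇒wwwPooo⇒wwwoUooo⇒wwwooUoooo⇒wwwoooUooooo⇒wwwooooUoooooo⇒wwwoooosoooooo

P ⇒ wPo   [P → w P o]
wPo ⇒ wwPoo   [P → w P o]
wwPoo ⇒ wwwPooo   [P → w P o]
wwwPooo ⇒ wwwoUooo   [P → o U]
wwwoUooo ⇒ wwwooUoooo   [U → o U o]
wwwooUoooo ⇒ wwwoooUooooo   [U → o U o]
wwwoooUooooo ⇒ wwwooooUoooooo   [U → o U o]
wwwooooUoooooo ⇒ wwwoooosoooooo   [U → s]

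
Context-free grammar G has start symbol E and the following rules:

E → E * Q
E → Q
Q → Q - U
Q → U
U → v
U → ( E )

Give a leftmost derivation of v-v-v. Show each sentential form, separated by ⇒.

E⇒Q⇒Q-U⇒Q-U-U⇒U-U-U⇒v-U-U⇒v-v-U⇒v-v-v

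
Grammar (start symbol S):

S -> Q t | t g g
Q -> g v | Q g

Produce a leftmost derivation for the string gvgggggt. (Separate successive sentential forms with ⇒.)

S ⇒ Qt ⇒ Qgt ⇒ Qggt ⇒ Qgggt ⇒ Qggggt ⇒ Qgggggt ⇒ gvgggggt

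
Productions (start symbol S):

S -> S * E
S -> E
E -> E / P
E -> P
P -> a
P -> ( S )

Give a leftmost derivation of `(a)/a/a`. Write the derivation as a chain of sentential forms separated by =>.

S => E   [S -> E]
E => E/P   [E -> E / P]
E/P => E/P/P   [E -> E / P]
E/P/P => P/P/P   [E -> P]
P/P/P => (S)/P/P   [P -> ( S )]
(S)/P/P => (E)/P/P   [S -> E]
(E)/P/P => (P)/P/P   [E -> P]
(P)/P/P => (a)/P/P   [P -> a]
(a)/P/P => (a)/a/P   [P -> a]
(a)/a/P => (a)/a/a   [P -> a]

S => E => E/P => E/P/P => P/P/P => (S)/P/P => (E)/P/P => (P)/P/P => (a)/P/P => (a)/a/P => (a)/a/a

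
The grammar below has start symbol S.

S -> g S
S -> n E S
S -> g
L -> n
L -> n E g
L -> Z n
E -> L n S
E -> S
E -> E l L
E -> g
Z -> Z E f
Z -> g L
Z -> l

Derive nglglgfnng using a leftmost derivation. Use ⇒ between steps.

S⇒nES⇒nElLS⇒nglLS⇒nglZnS⇒nglgLnS⇒nglgZnnS⇒nglgZEfnnS⇒nglglEfnnS⇒nglglgfnnS⇒nglglgfnng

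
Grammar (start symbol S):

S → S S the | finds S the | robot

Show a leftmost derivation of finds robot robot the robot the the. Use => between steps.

S => finds S the => finds S S the the => finds S S the S the the => finds robot S the S the the => finds robot robot the S the the => finds robot robot the robot the the

S => finds S the   [S → finds S the]
finds S the => finds S S the the   [S → S S the]
finds S S the the => finds S S the S the the   [S → S S the]
finds S S the S the the => finds robot S the S the the   [S → robot]
finds robot S the S the the => finds robot robot the S the the   [S → robot]
finds robot robot the S the the => finds robot robot the robot the the   [S → robot]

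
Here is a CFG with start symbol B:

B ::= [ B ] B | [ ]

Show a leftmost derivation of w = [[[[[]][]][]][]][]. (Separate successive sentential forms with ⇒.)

B ⇒ [B]B   [B ::= [ B ] B]
[B]B ⇒ [[B]B]B   [B ::= [ B ] B]
[[B]B]B ⇒ [[[B]B]B]B   [B ::= [ B ] B]
[[[B]B]B]B ⇒ [[[[B]B]B]B]B   [B ::= [ B ] B]
[[[[B]B]B]B]B ⇒ [[[[[]]B]B]B]B   [B ::= [ ]]
[[[[[]]B]B]B]B ⇒ [[[[[]][]]B]B]B   [B ::= [ ]]
[[[[[]][]]B]B]B ⇒ [[[[[]][]][]]B]B   [B ::= [ ]]
[[[[[]][]][]]B]B ⇒ [[[[[]][]][]][]]B   [B ::= [ ]]
[[[[[]][]][]][]]B ⇒ [[[[[]][]][]][]][]   [B ::= [ ]]

B ⇒ [B]B ⇒ [[B]B]B ⇒ [[[B]B]B]B ⇒ [[[[B]B]B]B]B ⇒ [[[[[]]B]B]B]B ⇒ [[[[[]][]]B]B]B ⇒ [[[[[]][]][]]B]B ⇒ [[[[[]][]][]][]]B ⇒ [[[[[]][]][]][]][]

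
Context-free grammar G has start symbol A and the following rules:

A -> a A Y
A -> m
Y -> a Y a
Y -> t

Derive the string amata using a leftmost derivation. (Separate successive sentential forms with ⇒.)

A ⇒ aAY ⇒ amY ⇒ amaYa ⇒ amata

A ⇒ aAY   [A -> a A Y]
aAY ⇒ amY   [A -> m]
amY ⇒ amaYa   [Y -> a Y a]
amaYa ⇒ amata   [Y -> t]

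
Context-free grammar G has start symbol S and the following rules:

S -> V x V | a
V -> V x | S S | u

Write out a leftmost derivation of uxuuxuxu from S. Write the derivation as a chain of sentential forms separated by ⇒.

S ⇒ VxV   [S -> V x V]
VxV ⇒ SSxV   [V -> S S]
SSxV ⇒ VxVSxV   [S -> V x V]
VxVSxV ⇒ uxVSxV   [V -> u]
uxVSxV ⇒ uxuSxV   [V -> u]
uxuSxV ⇒ uxuVxVxV   [S -> V x V]
uxuVxVxV ⇒ uxuuxVxV   [V -> u]
uxuuxVxV ⇒ uxuuxuxV   [V -> u]
uxuuxuxV ⇒ uxuuxuxu   [V -> u]

S ⇒ VxV ⇒ SSxV ⇒ VxVSxV ⇒ uxVSxV ⇒ uxuSxV ⇒ uxuVxVxV ⇒ uxuuxVxV ⇒ uxuuxuxV ⇒ uxuuxuxu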